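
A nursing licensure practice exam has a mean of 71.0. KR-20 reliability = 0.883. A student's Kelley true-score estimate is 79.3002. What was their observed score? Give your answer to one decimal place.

T̂ = ρX + (1 − ρ)μ  ⇒  X = (T̂ − (1 − ρ)μ) / ρ
X = (79.3002 − 0.117 × 71.0) / 0.883 = (79.3002 − 8.3070) / 0.883 = 70.9932 / 0.883 = 80.400

80.4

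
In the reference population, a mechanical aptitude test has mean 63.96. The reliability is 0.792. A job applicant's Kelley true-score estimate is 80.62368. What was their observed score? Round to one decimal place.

T̂ = ρX + (1 − ρ)μ  ⇒  X = (T̂ − (1 − ρ)μ) / ρ
X = (80.62368 − 0.208 × 63.96) / 0.792 = (80.62368 − 13.30368) / 0.792 = 67.32000 / 0.792 = 85.000

85.0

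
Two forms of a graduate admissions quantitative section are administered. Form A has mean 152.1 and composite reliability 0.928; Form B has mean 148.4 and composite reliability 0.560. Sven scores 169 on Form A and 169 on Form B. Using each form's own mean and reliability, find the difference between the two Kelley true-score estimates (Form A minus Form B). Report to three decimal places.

7.847

T̂_A = 0.928(169) + 0.072(152.1) = 167.78320
T̂_B = 0.560(169) + 0.440(148.4) = 159.93600
T̂_A − T̂_B = 7.84720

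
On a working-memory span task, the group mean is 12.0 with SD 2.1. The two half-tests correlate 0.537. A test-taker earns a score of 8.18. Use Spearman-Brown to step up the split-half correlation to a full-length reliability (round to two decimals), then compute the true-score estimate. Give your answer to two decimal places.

9.33

Spearman-Brown: ρ = 2r/(1 + r) = 2(0.537)/(1 + 0.537) = 1.0740/1.537 = 0.6988 → 0.70
Kelley's formula gives T̂ = 0.70·8.18 + 0.30·12.0 = 5.7260 + 3.600 = 9.326.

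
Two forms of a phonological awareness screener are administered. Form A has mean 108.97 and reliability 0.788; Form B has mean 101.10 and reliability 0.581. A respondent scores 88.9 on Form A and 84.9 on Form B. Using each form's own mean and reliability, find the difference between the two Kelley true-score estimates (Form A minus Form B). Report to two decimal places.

1.47

T̂_A = 0.788(88.9) + 0.212(108.97) = 93.1548
T̂_B = 0.581(84.9) + 0.419(101.10) = 91.6878
T̂_A − T̂_B = 1.4670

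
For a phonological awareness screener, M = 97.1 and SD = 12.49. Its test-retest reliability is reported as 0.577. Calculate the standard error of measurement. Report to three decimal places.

8.123

SEM = SD · √(1 − ρ) = 12.49 × √0.423 = 12.49 × 0.6504 = 8.1233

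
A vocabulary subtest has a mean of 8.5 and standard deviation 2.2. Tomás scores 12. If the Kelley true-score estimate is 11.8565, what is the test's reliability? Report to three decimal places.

0.959

T̂ = ρX + (1 − ρ)μ  ⇒  T̂ − μ = ρ(X − μ)
ρ = (T̂ − μ)/(X − μ) = (11.8565 − 8.5) / (12 − 8.5) = 3.3565 / 3.5 = 0.95900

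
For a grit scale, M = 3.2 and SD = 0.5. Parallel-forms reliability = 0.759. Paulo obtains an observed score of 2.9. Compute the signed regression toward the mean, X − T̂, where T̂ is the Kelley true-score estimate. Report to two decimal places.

T̂ = ρX + (1 − ρ)μ
  = 0.759 × 2.9 + 0.241 × 3.2
  = 2.2011 + 0.7712
  = 2.9723
  ≈ 2.972
X − T̂ = 2.9 − 2.972 = -0.072 → -0.07

-0.07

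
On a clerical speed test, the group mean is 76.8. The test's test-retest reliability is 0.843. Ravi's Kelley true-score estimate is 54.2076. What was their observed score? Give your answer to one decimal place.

50.0

T̂ = ρX + (1 − ρ)μ  ⇒  X = (T̂ − (1 − ρ)μ) / ρ
X = (54.2076 − 0.157 × 76.8) / 0.843 = (54.2076 − 12.0576) / 0.843 = 42.1500 / 0.843 = 50.000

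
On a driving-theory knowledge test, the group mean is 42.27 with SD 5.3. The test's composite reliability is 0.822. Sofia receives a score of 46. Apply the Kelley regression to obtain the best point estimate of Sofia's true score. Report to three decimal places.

T̂ = 0.822(46) + 0.178(42.27) = 37.812 + 7.52406 = 45.3361 → 45.336

45.336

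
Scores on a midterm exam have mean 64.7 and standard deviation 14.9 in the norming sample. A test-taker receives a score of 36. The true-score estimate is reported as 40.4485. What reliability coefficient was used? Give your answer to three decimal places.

0.845

T̂ = ρX + (1 − ρ)μ  ⇒  T̂ − μ = ρ(X − μ)
ρ = (T̂ − μ)/(X − μ) = (40.4485 − 64.7) / (36 − 64.7) = -24.2515 / -28.7 = 0.84500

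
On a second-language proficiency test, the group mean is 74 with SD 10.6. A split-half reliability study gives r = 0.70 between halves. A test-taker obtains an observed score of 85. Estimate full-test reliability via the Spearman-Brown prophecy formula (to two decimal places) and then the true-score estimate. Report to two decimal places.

83.02

Spearman-Brown: ρ = 2r/(1 + r) = 2(0.70)/(1 + 0.70) = 1.400/1.70 = 0.8235 → 0.82
T̂ = 0.82(85) + 0.18(74) = 69.70 + 13.32 = 83.020 → 83.02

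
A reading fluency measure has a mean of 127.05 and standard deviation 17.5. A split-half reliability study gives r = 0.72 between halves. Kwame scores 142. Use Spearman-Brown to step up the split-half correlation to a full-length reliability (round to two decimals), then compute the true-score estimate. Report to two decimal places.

139.61

Spearman-Brown: ρ = 2r/(1 + r) = 2(0.72)/(1 + 0.72) = 1.440/1.72 = 0.8372 → 0.84
T̂ = 0.84(142) + 0.16(127.05) = 119.28 + 20.3280 = 139.608 → 139.61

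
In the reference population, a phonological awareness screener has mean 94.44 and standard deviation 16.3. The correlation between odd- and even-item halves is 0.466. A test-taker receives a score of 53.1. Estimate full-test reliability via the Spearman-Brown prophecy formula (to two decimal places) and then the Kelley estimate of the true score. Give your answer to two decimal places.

67.98

Spearman-Brown: ρ = 2r/(1 + r) = 2(0.466)/(1 + 0.466) = 0.9320/1.466 = 0.6357 → 0.64
Weight the observed score by reliability and the mean by (1 − reliability): T̂ = 0.64·53.1 + 0.36·94.44 = 33.984 + 33.9984 = 67.982.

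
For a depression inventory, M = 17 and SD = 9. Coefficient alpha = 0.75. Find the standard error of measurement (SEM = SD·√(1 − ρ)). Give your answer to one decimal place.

4.5

SEM = SD · √(1 − ρ) = 9 × √0.25 = 9 × 0.5000 = 4.500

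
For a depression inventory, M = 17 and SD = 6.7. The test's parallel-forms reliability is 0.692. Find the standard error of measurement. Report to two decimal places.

3.72

SEM = SD · √(1 − ρ) = 6.7 × √0.308 = 6.7 × 0.5550 = 3.718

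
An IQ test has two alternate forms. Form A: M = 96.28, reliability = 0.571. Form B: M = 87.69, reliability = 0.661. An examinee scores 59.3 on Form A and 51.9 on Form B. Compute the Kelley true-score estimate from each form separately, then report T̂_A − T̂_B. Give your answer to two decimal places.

11.13

T̂_A = 0.571(59.3) + 0.429(96.28) = 75.1644
T̂_B = 0.661(51.9) + 0.339(87.69) = 64.0328
T̂_A − T̂_B = 11.1316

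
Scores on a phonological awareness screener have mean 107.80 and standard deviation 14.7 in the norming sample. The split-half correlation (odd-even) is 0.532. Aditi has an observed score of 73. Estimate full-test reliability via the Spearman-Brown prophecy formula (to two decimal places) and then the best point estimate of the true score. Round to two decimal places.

Spearman-Brown: ρ = 2r/(1 + r) = 2(0.532)/(1 + 0.532) = 1.0640/1.532 = 0.6945 → 0.69
T̂ = ρX + (1 − ρ)μ
  = 0.69 × 73 + 0.31 × 107.80
  = 50.37 + 33.4180
  = 83.788
  ≈ 83.79

83.79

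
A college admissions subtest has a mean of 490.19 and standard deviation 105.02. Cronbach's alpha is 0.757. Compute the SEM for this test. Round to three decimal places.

SEM = SD · √(1 − ρ) = 105.02 × √0.243 = 105.02 × 0.4930 = 51.7696

51.770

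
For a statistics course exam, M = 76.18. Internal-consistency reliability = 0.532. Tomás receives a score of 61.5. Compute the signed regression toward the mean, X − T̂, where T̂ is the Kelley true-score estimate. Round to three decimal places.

-6.870

Regress the observed score toward the mean by the unreliability: T̂ = 0.532·61.5 + 0.468·76.18 = 32.7180 + 35.65224 = 68.37024.
X − T̂ = 61.5 − 68.3702 = -6.8702 → -6.870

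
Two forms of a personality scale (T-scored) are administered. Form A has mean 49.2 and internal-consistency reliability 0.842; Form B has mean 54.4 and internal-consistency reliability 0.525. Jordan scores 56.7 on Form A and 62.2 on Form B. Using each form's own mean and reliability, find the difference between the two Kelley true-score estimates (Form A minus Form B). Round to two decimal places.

-2.98

T̂_A = 0.842(56.7) + 0.158(49.2) = 55.5150
T̂_B = 0.525(62.2) + 0.475(54.4) = 58.4950
T̂_A − T̂_B = -2.9800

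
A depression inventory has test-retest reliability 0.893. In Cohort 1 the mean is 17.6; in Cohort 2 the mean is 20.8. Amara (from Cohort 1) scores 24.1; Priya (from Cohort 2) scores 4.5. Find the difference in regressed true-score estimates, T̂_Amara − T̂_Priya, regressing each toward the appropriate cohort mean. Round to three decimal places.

T̂_Amara = 0.893(24.1) + 0.107(17.6) = 23.40450
T̂_Priya = 0.893(4.5) + 0.107(20.8) = 6.24410
Difference = 23.40450 − 6.24410 = 17.16040

17.160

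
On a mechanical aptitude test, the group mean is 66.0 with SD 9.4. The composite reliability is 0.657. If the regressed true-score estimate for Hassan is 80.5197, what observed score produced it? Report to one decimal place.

T̂ = ρX + (1 − ρ)μ  ⇒  X = (T̂ − (1 − ρ)μ) / ρ
X = (80.5197 − 0.343 × 66.0) / 0.657 = (80.5197 − 22.6380) / 0.657 = 57.8817 / 0.657 = 88.100

88.1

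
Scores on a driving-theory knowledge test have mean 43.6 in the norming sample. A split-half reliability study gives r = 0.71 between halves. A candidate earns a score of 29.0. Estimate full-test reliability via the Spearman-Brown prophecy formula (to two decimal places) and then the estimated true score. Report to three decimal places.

Spearman-Brown: ρ = 2r/(1 + r) = 2(0.71)/(1 + 0.71) = 1.420/1.71 = 0.8304 → 0.83
T̂ = 0.83(29.0) + 0.17(43.6) = 24.070 + 7.412 = 31.4820 → 31.482

31.482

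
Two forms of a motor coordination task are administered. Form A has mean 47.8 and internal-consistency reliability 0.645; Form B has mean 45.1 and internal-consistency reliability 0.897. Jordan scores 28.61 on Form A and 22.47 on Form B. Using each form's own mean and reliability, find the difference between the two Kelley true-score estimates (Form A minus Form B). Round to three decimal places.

T̂_A = 0.645(28.61) + 0.355(47.8) = 35.42245
T̂_B = 0.897(22.47) + 0.103(45.1) = 24.80089
T̂_A − T̂_B = 10.62156

10.622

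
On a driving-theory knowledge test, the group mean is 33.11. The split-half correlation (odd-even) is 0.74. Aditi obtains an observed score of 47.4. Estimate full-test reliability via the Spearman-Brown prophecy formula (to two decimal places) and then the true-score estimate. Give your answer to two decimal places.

Spearman-Brown: ρ = 2r/(1 + r) = 2(0.74)/(1 + 0.74) = 1.480/1.74 = 0.8506 → 0.85
T̂ = ρX + (1 − ρ)μ
  = 0.85 × 47.4 + 0.15 × 33.11
  = 40.290 + 4.9665
  = 45.257
  ≈ 45.26

45.26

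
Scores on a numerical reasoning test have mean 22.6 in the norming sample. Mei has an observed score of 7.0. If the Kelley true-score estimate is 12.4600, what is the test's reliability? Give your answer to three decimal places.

0.650

T̂ = ρX + (1 − ρ)μ  ⇒  T̂ − μ = ρ(X − μ)
ρ = (T̂ − μ)/(X − μ) = (12.4600 − 22.6) / (7.0 − 22.6) = -10.1400 / -15.6 = 0.65000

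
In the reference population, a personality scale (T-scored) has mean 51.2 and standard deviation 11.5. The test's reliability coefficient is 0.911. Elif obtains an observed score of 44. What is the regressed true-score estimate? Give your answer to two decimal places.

44.64

T̂ = 0.911(44) + 0.089(51.2) = 40.084 + 4.5568 = 44.641 → 44.64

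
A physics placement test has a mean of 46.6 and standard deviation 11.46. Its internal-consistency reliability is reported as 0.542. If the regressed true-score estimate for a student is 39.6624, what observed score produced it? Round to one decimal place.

T̂ = ρX + (1 − ρ)μ  ⇒  X = (T̂ − (1 − ρ)μ) / ρ
X = (39.6624 − 0.458 × 46.6) / 0.542 = (39.6624 − 21.3428) / 0.542 = 18.3196 / 0.542 = 33.800

33.8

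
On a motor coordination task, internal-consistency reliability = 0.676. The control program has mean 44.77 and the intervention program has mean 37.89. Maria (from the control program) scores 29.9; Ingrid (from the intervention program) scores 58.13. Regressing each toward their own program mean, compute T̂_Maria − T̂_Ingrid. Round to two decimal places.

T̂_Maria = 0.676(29.9) + 0.324(44.77) = 34.7179
T̂_Ingrid = 0.676(58.13) + 0.324(37.89) = 51.5722
Difference = 34.7179 − 51.5722 = -16.8544

-16.85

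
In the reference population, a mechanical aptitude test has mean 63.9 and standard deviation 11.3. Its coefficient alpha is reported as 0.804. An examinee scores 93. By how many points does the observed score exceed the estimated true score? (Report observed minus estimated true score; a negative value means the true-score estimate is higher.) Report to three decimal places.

5.704

Kelley's formula gives T̂ = 0.804·93 + 0.196·63.9 = 74.772 + 12.5244 = 87.29640.
X − T̂ = 93 − 87.2964 = 5.7036 → 5.704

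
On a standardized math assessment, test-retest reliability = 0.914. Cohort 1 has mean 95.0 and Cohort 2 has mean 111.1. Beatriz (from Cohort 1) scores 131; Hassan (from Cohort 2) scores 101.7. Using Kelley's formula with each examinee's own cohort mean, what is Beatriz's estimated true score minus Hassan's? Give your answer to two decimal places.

25.40

T̂_Beatriz = 0.914(131) + 0.086(95.0) = 127.9040
T̂_Hassan = 0.914(101.7) + 0.086(111.1) = 102.5084
Difference = 127.9040 − 102.5084 = 25.3956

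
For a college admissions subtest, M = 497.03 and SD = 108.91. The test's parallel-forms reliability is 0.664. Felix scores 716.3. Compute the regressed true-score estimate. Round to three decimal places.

642.625

T̂ = 0.664(716.3) + 0.336(497.03) = 475.6232 + 167.00208 = 642.6253 → 642.625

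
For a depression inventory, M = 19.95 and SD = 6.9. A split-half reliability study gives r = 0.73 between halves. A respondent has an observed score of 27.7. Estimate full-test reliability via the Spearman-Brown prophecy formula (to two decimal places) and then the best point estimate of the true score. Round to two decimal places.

Spearman-Brown: ρ = 2r/(1 + r) = 2(0.73)/(1 + 0.73) = 1.460/1.73 = 0.8439 → 0.84
T̂ = 0.84(27.7) + 0.16(19.95) = 23.268 + 3.1920 = 26.460 → 26.46

26.46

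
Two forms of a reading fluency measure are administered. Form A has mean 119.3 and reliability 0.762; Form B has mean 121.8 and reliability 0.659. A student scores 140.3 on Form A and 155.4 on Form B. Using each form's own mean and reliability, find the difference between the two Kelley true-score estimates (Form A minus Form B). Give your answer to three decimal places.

-8.640

T̂_A = 0.762(140.3) + 0.238(119.3) = 135.30200
T̂_B = 0.659(155.4) + 0.341(121.8) = 143.94240
T̂_A − T̂_B = -8.64040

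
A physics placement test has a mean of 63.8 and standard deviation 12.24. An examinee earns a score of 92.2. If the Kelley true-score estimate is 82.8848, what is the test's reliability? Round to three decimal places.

T̂ = ρX + (1 − ρ)μ  ⇒  T̂ − μ = ρ(X − μ)
ρ = (T̂ − μ)/(X − μ) = (82.8848 − 63.8) / (92.2 − 63.8) = 19.0848 / 28.4 = 0.67200

0.672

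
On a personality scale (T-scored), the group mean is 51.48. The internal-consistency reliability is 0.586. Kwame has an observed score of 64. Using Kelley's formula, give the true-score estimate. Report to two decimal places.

T̂ = 0.586(64) + 0.414(51.48) = 37.504 + 21.31272 = 58.817 → 58.82

58.82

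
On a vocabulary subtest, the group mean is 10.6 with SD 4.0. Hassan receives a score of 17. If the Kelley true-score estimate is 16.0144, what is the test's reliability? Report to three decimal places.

0.846

T̂ = ρX + (1 − ρ)μ  ⇒  T̂ − μ = ρ(X − μ)
ρ = (T̂ − μ)/(X − μ) = (16.0144 − 10.6) / (17 − 10.6) = 5.4144 / 6.4 = 0.84600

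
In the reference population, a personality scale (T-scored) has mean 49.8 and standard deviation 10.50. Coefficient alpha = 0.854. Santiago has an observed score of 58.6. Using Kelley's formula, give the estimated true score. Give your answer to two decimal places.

T̂ = 0.854(58.6) + 0.146(49.8) = 50.0444 + 7.2708 = 57.315 → 57.32

57.32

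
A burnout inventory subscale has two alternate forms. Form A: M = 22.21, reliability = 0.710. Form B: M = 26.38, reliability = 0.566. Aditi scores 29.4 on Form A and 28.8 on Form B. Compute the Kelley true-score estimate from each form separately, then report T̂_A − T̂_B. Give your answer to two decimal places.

T̂_A = 0.710(29.4) + 0.290(22.21) = 27.3149
T̂_B = 0.566(28.8) + 0.434(26.38) = 27.7497
T̂_A − T̂_B = -0.4348

-0.43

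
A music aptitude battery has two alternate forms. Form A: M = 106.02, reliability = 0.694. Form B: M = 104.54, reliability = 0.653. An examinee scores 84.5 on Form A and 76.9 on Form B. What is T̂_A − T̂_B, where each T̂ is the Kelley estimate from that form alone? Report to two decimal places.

4.59

T̂_A = 0.694(84.5) + 0.306(106.02) = 91.0851
T̂_B = 0.653(76.9) + 0.347(104.54) = 86.4911
T̂_A − T̂_B = 4.5940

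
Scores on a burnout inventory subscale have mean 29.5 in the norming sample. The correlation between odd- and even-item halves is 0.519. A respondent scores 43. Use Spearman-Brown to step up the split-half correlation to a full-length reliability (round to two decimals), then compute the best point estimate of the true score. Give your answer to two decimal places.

Spearman-Brown: ρ = 2r/(1 + r) = 2(0.519)/(1 + 0.519) = 1.0380/1.519 = 0.6833 → 0.68
T̂ = ρX + (1 − ρ)μ
  = 0.68 × 43 + 0.32 × 29.5
  = 29.24 + 9.440
  = 38.680
  ≈ 38.68

38.68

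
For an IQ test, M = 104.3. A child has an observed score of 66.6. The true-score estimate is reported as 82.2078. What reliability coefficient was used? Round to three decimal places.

0.586

T̂ = ρX + (1 − ρ)μ  ⇒  T̂ − μ = ρ(X − μ)
ρ = (T̂ − μ)/(X − μ) = (82.2078 − 104.3) / (66.6 − 104.3) = -22.0922 / -37.7 = 0.58600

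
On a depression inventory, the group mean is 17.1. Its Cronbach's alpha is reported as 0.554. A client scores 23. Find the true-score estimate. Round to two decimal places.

20.37

Weight the observed score by reliability and the mean by (1 − reliability): T̂ = 0.554·23 + 0.446·17.1 = 12.742 + 7.6266 = 20.369.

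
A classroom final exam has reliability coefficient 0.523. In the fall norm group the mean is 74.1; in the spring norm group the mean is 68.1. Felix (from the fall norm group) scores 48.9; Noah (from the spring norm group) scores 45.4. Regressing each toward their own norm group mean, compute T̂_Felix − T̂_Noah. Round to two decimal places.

T̂_Felix = 0.523(48.9) + 0.477(74.1) = 60.9204
T̂_Noah = 0.523(45.4) + 0.477(68.1) = 56.2279
Difference = 60.9204 − 56.2279 = 4.6925

4.69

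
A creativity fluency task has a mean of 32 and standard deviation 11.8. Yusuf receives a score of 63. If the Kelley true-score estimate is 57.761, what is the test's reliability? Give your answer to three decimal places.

T̂ = ρX + (1 − ρ)μ  ⇒  T̂ − μ = ρ(X − μ)
ρ = (T̂ − μ)/(X − μ) = (57.761 − 32) / (63 − 32) = 25.761 / 31.0 = 0.83100

0.831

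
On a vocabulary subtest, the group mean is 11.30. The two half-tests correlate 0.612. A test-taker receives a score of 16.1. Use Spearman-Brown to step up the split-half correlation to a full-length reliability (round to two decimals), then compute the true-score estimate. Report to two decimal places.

14.95

Spearman-Brown: ρ = 2r/(1 + r) = 2(0.612)/(1 + 0.612) = 1.2240/1.612 = 0.7593 → 0.76
T̂ = ρX + (1 − ρ)μ
  = 0.76 × 16.1 + 0.24 × 11.30
  = 12.236 + 2.7120
  = 14.948
  ≈ 14.95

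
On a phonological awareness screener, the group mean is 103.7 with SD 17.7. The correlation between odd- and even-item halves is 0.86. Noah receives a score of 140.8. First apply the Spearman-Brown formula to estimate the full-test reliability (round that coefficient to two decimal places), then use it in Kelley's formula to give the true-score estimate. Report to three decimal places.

137.832

Spearman-Brown: ρ = 2r/(1 + r) = 2(0.86)/(1 + 0.86) = 1.720/1.86 = 0.9247 → 0.92
Weight the observed score by reliability and the mean by (1 − reliability): T̂ = 0.92·140.8 + 0.08·103.7 = 129.536 + 8.296 = 137.8320.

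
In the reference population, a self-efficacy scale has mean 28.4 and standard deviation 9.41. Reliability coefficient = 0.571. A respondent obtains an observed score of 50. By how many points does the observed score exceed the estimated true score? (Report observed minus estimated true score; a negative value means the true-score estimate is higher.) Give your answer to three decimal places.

T̂ = 0.571(50) + 0.429(28.4) = 28.550 + 12.1836 = 40.73360 → 40.7336
X − T̂ = 50 − 40.7336 = 9.2664 → 9.266

9.266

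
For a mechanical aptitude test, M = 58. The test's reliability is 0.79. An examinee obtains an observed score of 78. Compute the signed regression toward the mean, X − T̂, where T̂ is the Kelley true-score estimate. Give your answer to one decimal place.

4.2

Weight the observed score by reliability and the mean by (1 − reliability): T̂ = 0.79·78 + 0.21·58 = 61.62 + 12.18 = 73.800.
X − T̂ = 78 − 73.80 = 4.20 → 4.2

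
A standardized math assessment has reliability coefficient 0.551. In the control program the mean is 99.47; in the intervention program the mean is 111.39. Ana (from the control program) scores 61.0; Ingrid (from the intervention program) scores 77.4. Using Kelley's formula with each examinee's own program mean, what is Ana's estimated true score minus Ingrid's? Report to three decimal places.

-14.388

T̂_Ana = 0.551(61.0) + 0.449(99.47) = 78.27303
T̂_Ingrid = 0.551(77.4) + 0.449(111.39) = 92.66151
Difference = 78.27303 − 92.66151 = -14.38848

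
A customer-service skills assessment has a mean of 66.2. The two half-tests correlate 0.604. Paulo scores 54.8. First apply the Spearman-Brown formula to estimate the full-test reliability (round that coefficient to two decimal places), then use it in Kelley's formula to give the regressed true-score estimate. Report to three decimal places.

Spearman-Brown: ρ = 2r/(1 + r) = 2(0.604)/(1 + 0.604) = 1.2080/1.604 = 0.7531 → 0.75
Weight the observed score by reliability and the mean by (1 − reliability): T̂ = 0.75·54.8 + 0.25·66.2 = 41.100 + 16.550 = 57.6500.

57.650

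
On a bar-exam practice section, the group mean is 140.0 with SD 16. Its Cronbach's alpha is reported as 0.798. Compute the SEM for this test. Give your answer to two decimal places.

7.19

SEM = SD · √(1 − ρ) = 16 × √0.202 = 16 × 0.4494 = 7.191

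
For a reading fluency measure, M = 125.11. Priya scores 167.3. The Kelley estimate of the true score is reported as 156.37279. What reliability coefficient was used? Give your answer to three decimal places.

T̂ = ρX + (1 − ρ)μ  ⇒  T̂ − μ = ρ(X − μ)
ρ = (T̂ − μ)/(X − μ) = (156.37279 − 125.11) / (167.3 − 125.11) = 31.26279 / 42.19 = 0.74100

0.741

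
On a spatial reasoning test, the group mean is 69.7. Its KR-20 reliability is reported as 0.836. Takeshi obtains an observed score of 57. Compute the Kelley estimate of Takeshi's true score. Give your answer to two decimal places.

T̂ = 0.836(57) + 0.164(69.7) = 47.652 + 11.4308 = 59.083 → 59.08

59.08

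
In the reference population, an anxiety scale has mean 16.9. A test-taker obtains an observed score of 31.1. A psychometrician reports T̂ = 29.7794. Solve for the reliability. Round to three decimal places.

T̂ = ρX + (1 − ρ)μ  ⇒  T̂ − μ = ρ(X − μ)
ρ = (T̂ − μ)/(X − μ) = (29.7794 − 16.9) / (31.1 − 16.9) = 12.8794 / 14.2 = 0.90700

0.907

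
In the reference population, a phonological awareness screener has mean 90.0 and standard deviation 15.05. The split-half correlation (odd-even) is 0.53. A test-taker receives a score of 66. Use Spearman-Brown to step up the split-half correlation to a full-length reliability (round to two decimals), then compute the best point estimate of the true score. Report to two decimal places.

73.44

Spearman-Brown: ρ = 2r/(1 + r) = 2(0.53)/(1 + 0.53) = 1.060/1.53 = 0.6928 → 0.69
T̂ = 0.69(66) + 0.31(90.0) = 45.54 + 27.900 = 73.440 → 73.44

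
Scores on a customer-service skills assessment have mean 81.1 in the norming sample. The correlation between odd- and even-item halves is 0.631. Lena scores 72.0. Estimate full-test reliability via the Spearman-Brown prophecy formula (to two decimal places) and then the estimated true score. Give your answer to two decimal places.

Spearman-Brown: ρ = 2r/(1 + r) = 2(0.631)/(1 + 0.631) = 1.2620/1.631 = 0.7738 → 0.77
T̂ = 0.77(72.0) + 0.23(81.1) = 55.440 + 18.653 = 74.093 → 74.09

74.09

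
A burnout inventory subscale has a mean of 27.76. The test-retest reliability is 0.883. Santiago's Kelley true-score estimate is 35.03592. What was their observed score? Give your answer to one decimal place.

T̂ = ρX + (1 − ρ)μ  ⇒  X = (T̂ − (1 − ρ)μ) / ρ
X = (35.03592 − 0.117 × 27.76) / 0.883 = (35.03592 − 3.24792) / 0.883 = 31.78800 / 0.883 = 36.000

36.0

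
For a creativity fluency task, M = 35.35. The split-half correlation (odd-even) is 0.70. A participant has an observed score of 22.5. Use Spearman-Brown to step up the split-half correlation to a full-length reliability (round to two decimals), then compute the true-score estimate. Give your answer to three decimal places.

24.813

Spearman-Brown: ρ = 2r/(1 + r) = 2(0.70)/(1 + 0.70) = 1.400/1.70 = 0.8235 → 0.82
T̂ = ρX + (1 − ρ)μ
  = 0.82 × 22.5 + 0.18 × 35.35
  = 18.450 + 6.3630
  = 24.8130
  ≈ 24.813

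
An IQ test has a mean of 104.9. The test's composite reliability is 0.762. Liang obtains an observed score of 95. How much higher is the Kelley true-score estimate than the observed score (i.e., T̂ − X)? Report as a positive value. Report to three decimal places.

2.356

T̂ = ρX + (1 − ρ)μ
  = 0.762 × 95 + 0.238 × 104.9
  = 72.390 + 24.9662
  = 97.35620
  ≈ 97.3562
T̂ − X = 97.3562 − 95 = 2.3562 → 2.356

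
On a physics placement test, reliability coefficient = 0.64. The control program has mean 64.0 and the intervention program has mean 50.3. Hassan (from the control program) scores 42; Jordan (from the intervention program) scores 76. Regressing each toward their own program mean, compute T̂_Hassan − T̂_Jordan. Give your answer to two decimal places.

-16.83

T̂_Hassan = 0.64(42) + 0.36(64.0) = 49.9200
T̂_Jordan = 0.64(76) + 0.36(50.3) = 66.7480
Difference = 49.9200 − 66.7480 = -16.8280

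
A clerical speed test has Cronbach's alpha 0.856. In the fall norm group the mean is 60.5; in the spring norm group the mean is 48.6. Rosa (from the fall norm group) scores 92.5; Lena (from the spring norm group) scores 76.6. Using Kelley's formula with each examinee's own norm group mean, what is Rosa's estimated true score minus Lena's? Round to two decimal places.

15.32

T̂_Rosa = 0.856(92.5) + 0.144(60.5) = 87.8920
T̂_Lena = 0.856(76.6) + 0.144(48.6) = 72.5680
Difference = 87.8920 − 72.5680 = 15.3240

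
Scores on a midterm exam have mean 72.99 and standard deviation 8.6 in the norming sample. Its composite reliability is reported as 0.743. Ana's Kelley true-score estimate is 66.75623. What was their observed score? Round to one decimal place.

T̂ = ρX + (1 − ρ)μ  ⇒  X = (T̂ − (1 − ρ)μ) / ρ
X = (66.75623 − 0.257 × 72.99) / 0.743 = (66.75623 − 18.75843) / 0.743 = 47.99780 / 0.743 = 64.600

64.6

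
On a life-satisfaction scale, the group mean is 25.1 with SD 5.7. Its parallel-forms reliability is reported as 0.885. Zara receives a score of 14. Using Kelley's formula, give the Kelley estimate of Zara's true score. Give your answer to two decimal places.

15.28

Kelley's formula gives T̂ = 0.885·14 + 0.115·25.1 = 12.390 + 2.8865 = 15.277.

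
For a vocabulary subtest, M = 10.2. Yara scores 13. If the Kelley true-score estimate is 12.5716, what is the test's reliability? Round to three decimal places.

T̂ = ρX + (1 − ρ)μ  ⇒  T̂ − μ = ρ(X − μ)
ρ = (T̂ − μ)/(X − μ) = (12.5716 − 10.2) / (13 − 10.2) = 2.3716 / 2.8 = 0.84700

0.847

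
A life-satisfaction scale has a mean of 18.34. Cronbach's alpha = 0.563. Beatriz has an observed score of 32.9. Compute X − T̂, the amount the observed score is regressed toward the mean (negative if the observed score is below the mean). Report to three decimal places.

6.363

Regress the observed score toward the mean by the unreliability: T̂ = 0.563·32.9 + 0.437·18.34 = 18.5227 + 8.01458 = 26.53728.
X − T̂ = 32.9 − 26.5373 = 6.3627 → 6.363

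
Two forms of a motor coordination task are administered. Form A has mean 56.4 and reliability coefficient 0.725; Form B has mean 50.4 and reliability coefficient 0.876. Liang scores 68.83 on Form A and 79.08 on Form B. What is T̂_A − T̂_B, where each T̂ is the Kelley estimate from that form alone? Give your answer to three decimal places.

-10.112

T̂_A = 0.725(68.83) + 0.275(56.4) = 65.41175
T̂_B = 0.876(79.08) + 0.124(50.4) = 75.52368
T̂_A − T̂_B = -10.11193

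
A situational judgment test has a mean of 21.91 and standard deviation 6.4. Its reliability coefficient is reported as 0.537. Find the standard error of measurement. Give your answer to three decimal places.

SEM = SD · √(1 − ρ) = 6.4 × √0.463 = 6.4 × 0.6804 = 4.3548

4.355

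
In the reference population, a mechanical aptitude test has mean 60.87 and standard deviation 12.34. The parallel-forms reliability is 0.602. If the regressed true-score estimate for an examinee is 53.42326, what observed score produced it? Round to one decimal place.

48.5

T̂ = ρX + (1 − ρ)μ  ⇒  X = (T̂ − (1 − ρ)μ) / ρ
X = (53.42326 − 0.398 × 60.87) / 0.602 = (53.42326 − 24.22626) / 0.602 = 29.19700 / 0.602 = 48.500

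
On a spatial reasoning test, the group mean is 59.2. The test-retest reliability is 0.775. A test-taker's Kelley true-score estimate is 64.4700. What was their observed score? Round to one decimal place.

T̂ = ρX + (1 − ρ)μ  ⇒  X = (T̂ − (1 − ρ)μ) / ρ
X = (64.4700 − 0.225 × 59.2) / 0.775 = (64.4700 − 13.3200) / 0.775 = 51.1500 / 0.775 = 66.000

66.0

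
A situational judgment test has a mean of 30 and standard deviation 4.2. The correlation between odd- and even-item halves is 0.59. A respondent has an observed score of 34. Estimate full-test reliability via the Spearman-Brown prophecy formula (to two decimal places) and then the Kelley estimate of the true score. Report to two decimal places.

32.96

Spearman-Brown: ρ = 2r/(1 + r) = 2(0.59)/(1 + 0.59) = 1.180/1.59 = 0.7421 → 0.74
Weight the observed score by reliability and the mean by (1 − reliability): T̂ = 0.74·34 + 0.26·30 = 25.16 + 7.80 = 32.960.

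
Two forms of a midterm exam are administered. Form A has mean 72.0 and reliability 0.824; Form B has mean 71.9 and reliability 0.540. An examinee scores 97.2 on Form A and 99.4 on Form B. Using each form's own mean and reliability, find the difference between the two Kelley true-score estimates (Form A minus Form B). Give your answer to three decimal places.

T̂_A = 0.824(97.2) + 0.176(72.0) = 92.76480
T̂_B = 0.540(99.4) + 0.460(71.9) = 86.75000
T̂_A − T̂_B = 6.01480

6.015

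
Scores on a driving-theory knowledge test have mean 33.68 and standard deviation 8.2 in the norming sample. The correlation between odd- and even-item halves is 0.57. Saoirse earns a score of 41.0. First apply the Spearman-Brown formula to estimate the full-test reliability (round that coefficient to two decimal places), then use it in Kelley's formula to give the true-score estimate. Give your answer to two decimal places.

Spearman-Brown: ρ = 2r/(1 + r) = 2(0.57)/(1 + 0.57) = 1.140/1.57 = 0.7261 → 0.73
T̂ = 0.73(41.0) + 0.27(33.68) = 29.930 + 9.0936 = 39.024 → 39.02

39.02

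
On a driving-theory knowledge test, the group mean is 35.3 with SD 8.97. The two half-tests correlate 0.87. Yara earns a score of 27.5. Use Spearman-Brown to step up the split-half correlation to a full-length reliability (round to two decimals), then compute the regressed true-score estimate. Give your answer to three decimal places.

Spearman-Brown: ρ = 2r/(1 + r) = 2(0.87)/(1 + 0.87) = 1.740/1.87 = 0.9305 → 0.93
T̂ = 0.93(27.5) + 0.07(35.3) = 25.575 + 2.471 = 28.0460 → 28.046

28.046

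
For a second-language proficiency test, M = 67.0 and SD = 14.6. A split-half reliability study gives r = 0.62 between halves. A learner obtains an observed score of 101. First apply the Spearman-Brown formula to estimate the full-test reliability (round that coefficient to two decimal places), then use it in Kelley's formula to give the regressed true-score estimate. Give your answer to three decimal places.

93.180

Spearman-Brown: ρ = 2r/(1 + r) = 2(0.62)/(1 + 0.62) = 1.240/1.62 = 0.7654 → 0.77
T̂ = ρX + (1 − ρ)μ
  = 0.77 × 101 + 0.23 × 67.0
  = 77.77 + 15.410
  = 93.1800
  ≈ 93.180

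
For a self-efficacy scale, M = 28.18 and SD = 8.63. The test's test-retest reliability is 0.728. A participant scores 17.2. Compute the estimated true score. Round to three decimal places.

20.187

T̂ = 0.728(17.2) + 0.272(28.18) = 12.5216 + 7.66496 = 20.1866 → 20.187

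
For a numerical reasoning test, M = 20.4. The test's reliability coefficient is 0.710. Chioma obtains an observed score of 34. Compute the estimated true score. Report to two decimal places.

30.06

T̂ = 0.710(34) + 0.290(20.4) = 24.140 + 5.9160 = 30.056 → 30.06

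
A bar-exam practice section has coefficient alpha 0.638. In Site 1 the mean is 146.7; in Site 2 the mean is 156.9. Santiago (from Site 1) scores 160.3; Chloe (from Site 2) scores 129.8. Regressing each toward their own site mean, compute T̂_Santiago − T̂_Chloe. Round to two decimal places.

15.77

T̂_Santiago = 0.638(160.3) + 0.362(146.7) = 155.3768
T̂_Chloe = 0.638(129.8) + 0.362(156.9) = 139.6102
Difference = 155.3768 − 139.6102 = 15.7666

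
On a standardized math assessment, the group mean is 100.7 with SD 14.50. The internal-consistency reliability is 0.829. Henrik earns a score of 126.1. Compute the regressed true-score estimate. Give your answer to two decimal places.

121.76

T̂ = ρX + (1 − ρ)μ
  = 0.829 × 126.1 + 0.171 × 100.7
  = 104.5369 + 17.2197
  = 121.757
  ≈ 121.76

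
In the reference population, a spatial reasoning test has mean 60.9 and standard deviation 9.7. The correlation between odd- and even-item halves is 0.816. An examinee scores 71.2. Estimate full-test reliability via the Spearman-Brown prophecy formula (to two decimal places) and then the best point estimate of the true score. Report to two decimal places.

70.17

Spearman-Brown: ρ = 2r/(1 + r) = 2(0.816)/(1 + 0.816) = 1.6320/1.816 = 0.8987 → 0.90
T̂ = 0.90(71.2) + 0.10(60.9) = 64.080 + 6.090 = 70.170 → 70.17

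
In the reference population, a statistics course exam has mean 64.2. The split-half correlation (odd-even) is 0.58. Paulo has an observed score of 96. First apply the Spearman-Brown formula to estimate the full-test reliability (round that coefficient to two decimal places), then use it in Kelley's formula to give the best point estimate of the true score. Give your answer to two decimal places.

Spearman-Brown: ρ = 2r/(1 + r) = 2(0.58)/(1 + 0.58) = 1.160/1.58 = 0.7342 → 0.73
T̂ = ρX + (1 − ρ)μ
  = 0.73 × 96 + 0.27 × 64.2
  = 70.08 + 17.334
  = 87.414
  ≈ 87.41

87.41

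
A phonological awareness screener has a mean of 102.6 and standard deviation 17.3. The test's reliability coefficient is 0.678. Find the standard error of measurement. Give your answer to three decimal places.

9.817

SEM = SD · √(1 − ρ) = 17.3 × √0.322 = 17.3 × 0.5675 = 9.8169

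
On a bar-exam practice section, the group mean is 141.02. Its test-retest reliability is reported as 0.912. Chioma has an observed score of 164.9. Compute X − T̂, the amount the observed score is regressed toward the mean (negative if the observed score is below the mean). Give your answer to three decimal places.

T̂ = ρX + (1 − ρ)μ
  = 0.912 × 164.9 + 0.088 × 141.02
  = 150.3888 + 12.40976
  = 162.79856
  ≈ 162.7986
X − T̂ = 164.9 − 162.7986 = 2.1014 → 2.101

2.101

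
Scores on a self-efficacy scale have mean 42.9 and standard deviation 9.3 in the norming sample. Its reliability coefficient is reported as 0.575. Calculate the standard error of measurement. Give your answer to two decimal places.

SEM = SD · √(1 − ρ) = 9.3 × √0.425 = 9.3 × 0.6519 = 6.063

6.06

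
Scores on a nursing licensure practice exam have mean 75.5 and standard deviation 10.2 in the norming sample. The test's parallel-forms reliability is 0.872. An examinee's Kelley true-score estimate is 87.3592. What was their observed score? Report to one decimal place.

89.1

T̂ = ρX + (1 − ρ)μ  ⇒  X = (T̂ − (1 − ρ)μ) / ρ
X = (87.3592 − 0.128 × 75.5) / 0.872 = (87.3592 − 9.6640) / 0.872 = 77.6952 / 0.872 = 89.100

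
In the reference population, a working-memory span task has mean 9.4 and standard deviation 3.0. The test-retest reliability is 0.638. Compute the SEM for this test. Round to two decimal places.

SEM = SD · √(1 − ρ) = 3.0 × √0.362 = 3.0 × 0.6017 = 1.805

1.80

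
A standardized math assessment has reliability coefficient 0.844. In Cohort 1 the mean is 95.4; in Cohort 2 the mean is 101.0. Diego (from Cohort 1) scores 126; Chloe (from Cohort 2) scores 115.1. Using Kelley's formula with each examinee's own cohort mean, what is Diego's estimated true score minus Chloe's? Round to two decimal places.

8.33

T̂_Diego = 0.844(126) + 0.156(95.4) = 121.2264
T̂_Chloe = 0.844(115.1) + 0.156(101.0) = 112.9004
Difference = 121.2264 − 112.9004 = 8.3260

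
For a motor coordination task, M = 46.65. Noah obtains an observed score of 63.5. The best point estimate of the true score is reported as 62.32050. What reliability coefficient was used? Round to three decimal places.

T̂ = ρX + (1 − ρ)μ  ⇒  T̂ − μ = ρ(X − μ)
ρ = (T̂ − μ)/(X − μ) = (62.32050 − 46.65) / (63.5 − 46.65) = 15.67050 / 16.85 = 0.93000

0.930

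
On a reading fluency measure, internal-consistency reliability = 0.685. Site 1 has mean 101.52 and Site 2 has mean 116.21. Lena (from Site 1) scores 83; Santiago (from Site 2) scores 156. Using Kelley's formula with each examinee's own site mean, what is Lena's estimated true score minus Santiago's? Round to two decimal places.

-54.63

T̂_Lena = 0.685(83) + 0.315(101.52) = 88.8338
T̂_Santiago = 0.685(156) + 0.315(116.21) = 143.4661
Difference = 88.8338 − 143.4661 = -54.6324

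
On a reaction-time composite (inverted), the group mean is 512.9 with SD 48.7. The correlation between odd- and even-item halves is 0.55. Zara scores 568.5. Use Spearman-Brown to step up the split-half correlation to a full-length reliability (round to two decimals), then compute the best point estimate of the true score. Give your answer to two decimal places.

552.38

Spearman-Brown: ρ = 2r/(1 + r) = 2(0.55)/(1 + 0.55) = 1.100/1.55 = 0.7097 → 0.71
Weight the observed score by reliability and the mean by (1 − reliability): T̂ = 0.71·568.5 + 0.29·512.9 = 403.635 + 148.741 = 552.376.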